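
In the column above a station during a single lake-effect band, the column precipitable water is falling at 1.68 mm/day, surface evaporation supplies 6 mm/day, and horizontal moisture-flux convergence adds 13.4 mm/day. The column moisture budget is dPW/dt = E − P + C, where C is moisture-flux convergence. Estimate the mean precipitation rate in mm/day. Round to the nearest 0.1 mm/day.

dPW/dt = -1.68 mm/day.
P = E + C − dPW/dt = 6 + (13.4) − (-1.68) = 21.1 mm/day.

P ≈ 21.1 mm/day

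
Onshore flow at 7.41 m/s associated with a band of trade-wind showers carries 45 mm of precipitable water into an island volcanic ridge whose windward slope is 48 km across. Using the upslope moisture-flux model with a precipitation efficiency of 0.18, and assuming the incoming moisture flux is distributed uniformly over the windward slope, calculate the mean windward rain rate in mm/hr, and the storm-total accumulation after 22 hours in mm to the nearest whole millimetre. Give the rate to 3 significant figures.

Incoming column moisture flux per unit ridge length: F = V × PW = 7.41 × 45 = 333.45 mm·m/s.
Spread over the 48 km slope with efficiency ε = 0.18: R = ε·F/W = 0.18 × 333.45 / 48000 m = 1.250e-03 mm/s.
R = 1.250e-03 × 3600 = 4.50 mm/hr.
Over 22 h: total = 4.50 × 22 = 99 mm.

R ≈ 4.50 mm/hr; total ≈ 99 mm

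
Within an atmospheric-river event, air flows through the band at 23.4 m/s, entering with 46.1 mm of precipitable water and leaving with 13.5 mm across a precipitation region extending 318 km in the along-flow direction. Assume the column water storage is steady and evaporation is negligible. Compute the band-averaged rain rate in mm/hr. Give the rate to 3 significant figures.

Column moisture flux per unit crosswind length is F = V × PW.
Inflow: F_in = 23.4 × 46.1 = 1078.74 mm·m/s
Outflow: F_out = 23.4 × 13.5 = 315.9 mm·m/s
Steady-state rate R = (F_in − F_out)/L = (1078.74 − 315.9) / 318000 m = 2.399e-03 mm/s.
R = 2.399e-03 × 3600 = 8.64 mm/hr.

R ≈ 8.64 mm/hr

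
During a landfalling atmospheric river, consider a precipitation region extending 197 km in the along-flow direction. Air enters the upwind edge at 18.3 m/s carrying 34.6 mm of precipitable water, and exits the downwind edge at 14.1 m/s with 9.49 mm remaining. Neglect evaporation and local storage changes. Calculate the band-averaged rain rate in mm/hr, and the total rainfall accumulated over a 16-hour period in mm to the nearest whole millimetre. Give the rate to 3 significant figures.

Column moisture flux per unit crosswind length is F = V × PW.
Inflow: F_in = 18.3 × 34.6 = 633.18 mm·m/s
Outflow: F_out = 14.1 × 9.49 = 133.809 mm·m/s
Steady-state rate R = (F_in − F_out)/L = (633.18 − 133.809) / 197000 m = 2.535e-03 mm/s.
R = 2.535e-03 × 3600 = 9.13 mm/hr.
Over 16 h: total = 9.13 × 16 = 146.08 ≈ 146 mm.

R ≈ 9.13 mm/hr; total ≈ 146 mm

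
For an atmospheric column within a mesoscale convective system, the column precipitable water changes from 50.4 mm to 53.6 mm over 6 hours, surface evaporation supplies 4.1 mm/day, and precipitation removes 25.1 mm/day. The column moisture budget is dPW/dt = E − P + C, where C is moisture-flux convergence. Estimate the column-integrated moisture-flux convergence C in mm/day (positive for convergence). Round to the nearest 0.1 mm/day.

dPW/dt = (53.6 − 50.4) mm / (6/24 day) = +12.800 mm/day.
C = dPW/dt − E + P = (+12.800) − 4.1 + 25.1 = 33.8 mm/day.

C ≈ 33.8 mm/day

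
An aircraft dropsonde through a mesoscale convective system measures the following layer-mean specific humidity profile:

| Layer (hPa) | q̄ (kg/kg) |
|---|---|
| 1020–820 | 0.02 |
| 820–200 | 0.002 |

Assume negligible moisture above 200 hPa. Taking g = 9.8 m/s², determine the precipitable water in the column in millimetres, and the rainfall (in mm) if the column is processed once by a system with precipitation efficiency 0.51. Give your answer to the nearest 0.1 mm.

Precipitable water is the column-integrated vapour mass per unit area: PW = (1/g) Σ q̄ Δp, with q in kg/kg and Δp in Pa (1 kg/m² of water = 1 mm).
Layer 1020–820 hPa: Δp = 200 hPa = 20000 Pa, q̄ = 0.02 kg/kg → 0.02 × 20000 / 9.8 = 40.82 mm
Layer 820–200 hPa: Δp = 620 hPa = 62000 Pa, q̄ = 0.002 kg/kg → 0.002 × 62000 / 9.8 = 12.65 mm
PW = 40.82 + 12.65 = 53.47 ≈ 53.5 mm.
Rainfall = ε × PW = 0.51 × 53.5 = 27.3 mm.

PW ≈ 53.5 mm; rainfall ≈ 27.3 mm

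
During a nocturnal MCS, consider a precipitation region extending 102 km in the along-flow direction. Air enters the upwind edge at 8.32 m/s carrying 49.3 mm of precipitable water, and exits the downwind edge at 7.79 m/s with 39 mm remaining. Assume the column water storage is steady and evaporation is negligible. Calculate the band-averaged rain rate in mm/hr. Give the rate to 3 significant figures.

R ≈ 3.75 mm/hr

Column moisture flux per unit crosswind length is F = V × PW.
Inflow: F_in = 8.32 × 49.3 = 410.176 mm·m/s
Outflow: F_out = 7.79 × 39 = 303.81 mm·m/s
Steady-state rate R = (F_in − F_out)/L = (410.176 − 303.81) / 102000 m = 1.043e-03 mm/s.
R = 1.043e-03 × 3600 = 3.75 mm/hr.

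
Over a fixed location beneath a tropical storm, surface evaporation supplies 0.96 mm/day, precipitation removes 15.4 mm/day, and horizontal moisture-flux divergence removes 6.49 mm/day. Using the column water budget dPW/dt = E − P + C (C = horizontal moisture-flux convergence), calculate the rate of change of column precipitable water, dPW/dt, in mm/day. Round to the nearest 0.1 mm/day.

dPW/dt ≈ -20.9 mm/day

dPW/dt = E − P + C = 0.96 − 15.4 + (-6.49) = -20.9 mm/day.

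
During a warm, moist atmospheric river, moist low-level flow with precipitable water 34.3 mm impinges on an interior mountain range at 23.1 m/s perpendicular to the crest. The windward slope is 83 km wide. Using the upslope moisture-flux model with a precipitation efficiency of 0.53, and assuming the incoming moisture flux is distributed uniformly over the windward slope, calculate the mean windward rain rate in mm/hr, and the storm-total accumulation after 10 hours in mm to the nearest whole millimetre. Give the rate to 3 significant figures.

R ≈ 18.2 mm/hr; total ≈ 182 mm

Incoming column moisture flux per unit ridge length: F = V × PW = 23.1 × 34.3 = 792.33 mm·m/s.
Spread over the 83 km slope with efficiency ε = 0.53: R = ε·F/W = 0.53 × 792.33 / 83000 m = 5.059e-03 mm/s.
R = 5.059e-03 × 3600 = 18.2 mm/hr.
Over 10 h: total = 18.2 × 10 = 182 mm.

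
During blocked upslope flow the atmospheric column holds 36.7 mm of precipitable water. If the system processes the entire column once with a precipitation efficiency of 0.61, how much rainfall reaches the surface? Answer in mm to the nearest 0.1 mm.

rainfall ≈ 22.4 mm

Rainfall = ε × PW = 0.61 × 36.7 = 22.4 mm.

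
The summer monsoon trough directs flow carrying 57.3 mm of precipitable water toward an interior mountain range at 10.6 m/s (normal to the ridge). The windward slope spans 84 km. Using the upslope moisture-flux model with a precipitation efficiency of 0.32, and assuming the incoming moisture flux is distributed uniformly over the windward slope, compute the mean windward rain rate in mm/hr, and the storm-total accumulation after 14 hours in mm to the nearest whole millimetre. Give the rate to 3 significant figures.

Incoming column moisture flux per unit ridge length: F = V × PW = 10.6 × 57.3 = 607.38 mm·m/s.
Spread over the 84 km slope with efficiency ε = 0.32: R = ε·F/W = 0.32 × 607.38 / 84000 m = 2.314e-03 mm/s.
R = 2.314e-03 × 3600 = 8.33 mm/hr.
Over 14 h: total = 8.33 × 14 = 116.62 ≈ 117 mm.

R ≈ 8.33 mm/hr; total ≈ 117 mm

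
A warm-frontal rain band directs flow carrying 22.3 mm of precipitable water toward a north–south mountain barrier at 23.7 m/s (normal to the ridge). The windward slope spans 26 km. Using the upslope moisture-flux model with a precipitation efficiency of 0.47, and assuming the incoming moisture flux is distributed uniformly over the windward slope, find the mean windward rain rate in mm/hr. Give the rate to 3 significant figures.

R ≈ 34.4 mm/hr

Incoming column moisture flux per unit ridge length: F = V × PW = 23.7 × 22.3 = 528.51 mm·m/s.
Spread over the 26 km slope with efficiency ε = 0.47: R = ε·F/W = 0.47 × 528.51 / 26000 m = 9.554e-03 mm/s.
R = 9.554e-03 × 3600 = 34.4 mm/hr.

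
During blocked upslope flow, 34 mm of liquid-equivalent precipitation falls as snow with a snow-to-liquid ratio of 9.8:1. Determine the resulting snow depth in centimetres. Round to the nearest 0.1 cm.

snow depth ≈ 33.3 cm

Snow depth = liquid × ratio = 34 mm × 9.8 = 333.2 mm = 33.3 cm.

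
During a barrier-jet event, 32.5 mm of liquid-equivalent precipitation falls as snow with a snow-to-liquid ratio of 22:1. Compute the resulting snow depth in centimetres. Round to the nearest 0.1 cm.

snow depth ≈ 71.5 cm

Snow depth = liquid × ratio = 32.5 mm × 22 = 715 mm = 71.5 cm.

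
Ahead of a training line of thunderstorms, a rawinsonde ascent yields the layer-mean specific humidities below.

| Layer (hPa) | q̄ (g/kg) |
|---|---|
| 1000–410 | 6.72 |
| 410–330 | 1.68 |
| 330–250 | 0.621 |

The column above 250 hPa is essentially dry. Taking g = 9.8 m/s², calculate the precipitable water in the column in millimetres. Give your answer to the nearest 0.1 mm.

PW ≈ 42.3 mm

Precipitable water is the column-integrated vapour mass per unit area: PW = (1/g) Σ q̄ Δp, with q in kg/kg and Δp in Pa (1 kg/m² of water = 1 mm).
Layer 1000–410 hPa: Δp = 590 hPa = 59000 Pa, q̄ = 0.00672 kg/kg → 0.00672 × 59000 / 9.8 = 40.46 mm
Layer 410–330 hPa: Δp = 80 hPa = 8000 Pa, q̄ = 0.00168 kg/kg → 0.00168 × 8000 / 9.8 = 1.37 mm
Layer 330–250 hPa: Δp = 80 hPa = 8000 Pa, q̄ = 0.000621 kg/kg → 0.000621 × 8000 / 9.8 = 0.51 mm
PW = 40.46 + 1.37 + 0.51 = 42.34 ≈ 42.3 mm.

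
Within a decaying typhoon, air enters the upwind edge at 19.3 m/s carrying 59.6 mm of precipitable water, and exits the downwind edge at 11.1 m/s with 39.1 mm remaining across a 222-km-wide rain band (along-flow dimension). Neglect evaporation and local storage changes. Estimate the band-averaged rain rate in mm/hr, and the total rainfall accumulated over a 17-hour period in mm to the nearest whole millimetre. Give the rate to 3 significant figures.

Column moisture flux per unit crosswind length is F = V × PW.
Inflow: F_in = 19.3 × 59.6 = 1150.28 mm·m/s
Outflow: F_out = 11.1 × 39.1 = 434.01 mm·m/s
Steady-state rate R = (F_in − F_out)/L = (1150.28 − 434.01) / 222000 m = 3.226e-03 mm/s.
R = 3.226e-03 × 3600 = 11.6 mm/hr.
Over 17 h: total = 11.6 × 17 = 197.2 ≈ 197 mm.

R ≈ 11.6 mm/hr; total ≈ 197 mm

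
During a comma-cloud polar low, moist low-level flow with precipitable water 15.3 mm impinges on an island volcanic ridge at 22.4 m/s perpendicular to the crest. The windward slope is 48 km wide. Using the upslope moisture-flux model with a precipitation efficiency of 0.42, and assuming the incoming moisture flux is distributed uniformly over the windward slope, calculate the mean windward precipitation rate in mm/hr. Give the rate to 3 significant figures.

Incoming column moisture flux per unit ridge length: F = V × PW = 22.4 × 15.3 = 342.72 mm·m/s.
Spread over the 48 km slope with efficiency ε = 0.42: R = ε·F/W = 0.42 × 342.72 / 48000 m = 2.999e-03 mm/s.
R = 2.999e-03 × 3600 = 10.8 mm/hr.

R ≈ 10.8 mm/hr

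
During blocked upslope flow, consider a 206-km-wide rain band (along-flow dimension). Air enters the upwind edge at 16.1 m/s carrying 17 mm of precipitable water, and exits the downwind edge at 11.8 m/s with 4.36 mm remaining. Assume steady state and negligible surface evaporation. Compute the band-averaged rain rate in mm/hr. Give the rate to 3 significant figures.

Column moisture flux per unit crosswind length is F = V × PW.
Inflow: F_in = 16.1 × 17 = 273.7 mm·m/s
Outflow: F_out = 11.8 × 4.36 = 51.448 mm·m/s
Steady-state rate R = (F_in − F_out)/L = (273.7 − 51.448) / 206000 m = 1.079e-03 mm/s.
R = 1.079e-03 × 3600 = 3.88 mm/hr.

R ≈ 3.88 mm/hr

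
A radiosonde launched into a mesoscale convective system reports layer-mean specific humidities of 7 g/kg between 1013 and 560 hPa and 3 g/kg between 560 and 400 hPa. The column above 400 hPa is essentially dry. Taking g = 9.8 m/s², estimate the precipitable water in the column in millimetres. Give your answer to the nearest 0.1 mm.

PW ≈ 37.3 mm

Precipitable water is the column-integrated vapour mass per unit area: PW = (1/g) Σ q̄ Δp, with q in kg/kg and Δp in Pa (1 kg/m² of water = 1 mm).
Layer 1013–560 hPa: Δp = 453 hPa = 45300 Pa, q̄ = 0.007 kg/kg → 0.007 × 45300 / 9.8 = 32.36 mm
Layer 560–400 hPa: Δp = 160 hPa = 16000 Pa, q̄ = 0.003 kg/kg → 0.003 × 16000 / 9.8 = 4.90 mm
PW = 32.36 + 4.90 = 37.26 ≈ 37.3 mm.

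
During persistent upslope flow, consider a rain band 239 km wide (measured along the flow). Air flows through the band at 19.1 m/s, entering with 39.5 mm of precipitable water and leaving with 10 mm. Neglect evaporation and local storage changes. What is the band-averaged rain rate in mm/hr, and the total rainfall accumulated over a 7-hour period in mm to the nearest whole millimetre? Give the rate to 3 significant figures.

R ≈ 8.49 mm/hr; total ≈ 59 mm

Column moisture flux per unit crosswind length is F = V × PW.
Inflow: F_in = 19.1 × 39.5 = 754.45 mm·m/s
Outflow: F_out = 19.1 × 10 = 191 mm·m/s
Steady-state rate R = (F_in − F_out)/L = (754.45 − 191) / 239000 m = 2.358e-03 mm/s.
R = 2.358e-03 × 3600 = 8.49 mm/hr.
Over 7 h: total = 8.49 × 7 = 59.43 ≈ 59 mm.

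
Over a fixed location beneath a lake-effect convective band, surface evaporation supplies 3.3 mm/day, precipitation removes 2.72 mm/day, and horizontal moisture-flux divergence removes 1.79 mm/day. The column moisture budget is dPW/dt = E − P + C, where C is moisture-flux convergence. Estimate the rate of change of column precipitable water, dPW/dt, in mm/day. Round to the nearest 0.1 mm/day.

dPW/dt ≈ -1.2 mm/day

dPW/dt = E − P + C = 3.3 − 2.72 + (-1.79) = -1.2 mm/day.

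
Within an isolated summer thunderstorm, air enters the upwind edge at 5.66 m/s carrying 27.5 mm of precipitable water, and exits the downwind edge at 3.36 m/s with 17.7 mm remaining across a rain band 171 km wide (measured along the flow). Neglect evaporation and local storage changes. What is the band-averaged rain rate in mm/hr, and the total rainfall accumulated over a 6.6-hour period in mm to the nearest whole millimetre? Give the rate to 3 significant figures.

Column moisture flux per unit crosswind length is F = V × PW.
Inflow: F_in = 5.66 × 27.5 = 155.65 mm·m/s
Outflow: F_out = 3.36 × 17.7 = 59.472 mm·m/s
Steady-state rate R = (F_in − F_out)/L = (155.65 − 59.472) / 171000 m = 5.624e-04 mm/s.
R = 5.624e-04 × 3600 = 2.02 mm/hr.
Over 6.6 h: total = 2.02 × 6.6 = 13.332 ≈ 13 mm.

R ≈ 2.02 mm/hr; total ≈ 13 mm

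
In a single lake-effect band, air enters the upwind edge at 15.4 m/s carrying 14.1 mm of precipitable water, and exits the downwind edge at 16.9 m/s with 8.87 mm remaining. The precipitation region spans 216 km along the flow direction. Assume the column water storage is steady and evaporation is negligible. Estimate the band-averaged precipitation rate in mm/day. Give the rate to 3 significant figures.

Column moisture flux per unit crosswind length is F = V × PW.
Inflow: F_in = 15.4 × 14.1 = 217.14 mm·m/s
Outflow: F_out = 16.9 × 8.87 = 149.903 mm·m/s
Steady-state rate R = (F_in − F_out)/L = (217.14 − 149.903) / 216000 m = 3.113e-04 mm/s.
R = 3.113e-04 × 3600 × 24 = 26.9 mm/day.

R ≈ 26.9 mm/day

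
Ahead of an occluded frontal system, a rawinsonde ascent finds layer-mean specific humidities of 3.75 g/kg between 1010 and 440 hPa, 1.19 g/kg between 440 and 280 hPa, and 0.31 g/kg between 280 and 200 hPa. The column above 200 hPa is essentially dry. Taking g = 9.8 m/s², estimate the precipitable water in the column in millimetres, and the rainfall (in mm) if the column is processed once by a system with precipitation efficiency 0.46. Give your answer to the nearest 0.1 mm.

PW ≈ 24.0 mm; rainfall ≈ 11.0 mm

Precipitable water is the column-integrated vapour mass per unit area: PW = (1/g) Σ q̄ Δp, with q in kg/kg and Δp in Pa (1 kg/m² of water = 1 mm).
Layer 1010–440 hPa: Δp = 570 hPa = 57000 Pa, q̄ = 0.00375 kg/kg → 0.00375 × 57000 / 9.8 = 21.81 mm
Layer 440–280 hPa: Δp = 160 hPa = 16000 Pa, q̄ = 0.00119 kg/kg → 0.00119 × 16000 / 9.8 = 1.94 mm
Layer 280–200 hPa: Δp = 80 hPa = 8000 Pa, q̄ = 0.00031 kg/kg → 0.00031 × 8000 / 9.8 = 0.25 mm
PW = 21.81 + 1.94 + 0.25 = 24.00 ≈ 24.0 mm.
Rainfall = ε × PW = 0.46 × 24.0 = 11.0 mm.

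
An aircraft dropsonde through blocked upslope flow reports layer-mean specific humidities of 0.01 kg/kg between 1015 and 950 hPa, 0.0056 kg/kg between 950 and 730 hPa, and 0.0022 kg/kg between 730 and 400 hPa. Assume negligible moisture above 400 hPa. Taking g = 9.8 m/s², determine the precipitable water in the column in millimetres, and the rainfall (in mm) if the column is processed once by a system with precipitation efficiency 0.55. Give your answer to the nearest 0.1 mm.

Precipitable water is the column-integrated vapour mass per unit area: PW = (1/g) Σ q̄ Δp, with q in kg/kg and Δp in Pa (1 kg/m² of water = 1 mm).
Layer 1015–950 hPa: Δp = 65 hPa = 6500 Pa, q̄ = 0.01 kg/kg → 0.01 × 6500 / 9.8 = 6.63 mm
Layer 950–730 hPa: Δp = 220 hPa = 22000 Pa, q̄ = 0.0056 kg/kg → 0.0056 × 22000 / 9.8 = 12.57 mm
Layer 730–400 hPa: Δp = 330 hPa = 33000 Pa, q̄ = 0.0022 kg/kg → 0.0022 × 33000 / 9.8 = 7.41 mm
PW = 6.63 + 12.57 + 7.41 = 26.61 ≈ 26.6 mm.
Rainfall = ε × PW = 0.55 × 26.6 = 14.6 mm.

PW ≈ 26.6 mm; rainfall ≈ 14.6 mm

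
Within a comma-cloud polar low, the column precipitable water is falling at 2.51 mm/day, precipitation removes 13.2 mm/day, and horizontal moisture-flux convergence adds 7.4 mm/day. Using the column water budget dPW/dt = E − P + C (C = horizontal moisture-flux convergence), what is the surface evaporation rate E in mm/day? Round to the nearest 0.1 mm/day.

dPW/dt = -2.51 mm/day.
E = dPW/dt + P − C = (-2.51) + 13.2 − (7.4) = 3.3 mm/day.

E ≈ 3.3 mm/day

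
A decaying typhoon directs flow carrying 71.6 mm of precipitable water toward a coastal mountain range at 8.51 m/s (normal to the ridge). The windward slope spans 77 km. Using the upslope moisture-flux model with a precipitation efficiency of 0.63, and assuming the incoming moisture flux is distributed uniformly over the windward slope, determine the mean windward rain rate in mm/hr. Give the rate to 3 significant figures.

Incoming column moisture flux per unit ridge length: F = V × PW = 8.51 × 71.6 = 609.316 mm·m/s.
Spread over the 77 km slope with efficiency ε = 0.63: R = ε·F/W = 0.63 × 609.316 / 77000 m = 4.985e-03 mm/s.
R = 4.985e-03 × 3600 = 17.9 mm/hr.

R ≈ 17.9 mm/hr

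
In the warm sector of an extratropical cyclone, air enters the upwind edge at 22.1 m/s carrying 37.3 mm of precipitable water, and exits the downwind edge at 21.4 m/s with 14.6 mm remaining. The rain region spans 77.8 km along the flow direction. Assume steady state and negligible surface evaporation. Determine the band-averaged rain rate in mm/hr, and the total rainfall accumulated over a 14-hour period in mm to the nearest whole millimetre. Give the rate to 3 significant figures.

Column moisture flux per unit crosswind length is F = V × PW.
Inflow: F_in = 22.1 × 37.3 = 824.33 mm·m/s
Outflow: F_out = 21.4 × 14.6 = 312.44 mm·m/s
Steady-state rate R = (F_in − F_out)/L = (824.33 − 312.44) / 77800 m = 6.580e-03 mm/s.
R = 6.580e-03 × 3600 = 23.7 mm/hr.
Over 14 h: total = 23.7 × 14 = 331.8 ≈ 332 mm.

R ≈ 23.7 mm/hr; total ≈ 332 mm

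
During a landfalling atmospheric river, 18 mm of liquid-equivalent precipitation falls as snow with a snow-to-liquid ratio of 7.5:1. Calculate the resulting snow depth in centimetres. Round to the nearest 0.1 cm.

snow depth ≈ 13.5 cm

Snow depth = liquid × ratio = 18 mm × 7.5 = 135 mm = 13.5 cm.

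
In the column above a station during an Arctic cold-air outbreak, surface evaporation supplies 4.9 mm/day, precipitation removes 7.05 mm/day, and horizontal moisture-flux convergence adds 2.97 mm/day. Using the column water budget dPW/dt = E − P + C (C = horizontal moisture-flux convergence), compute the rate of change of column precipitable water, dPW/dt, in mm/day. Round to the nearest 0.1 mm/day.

dPW/dt = E − P + C = 4.9 − 7.05 + (2.97) = 0.8 mm/day.

dPW/dt ≈ 0.8 mm/day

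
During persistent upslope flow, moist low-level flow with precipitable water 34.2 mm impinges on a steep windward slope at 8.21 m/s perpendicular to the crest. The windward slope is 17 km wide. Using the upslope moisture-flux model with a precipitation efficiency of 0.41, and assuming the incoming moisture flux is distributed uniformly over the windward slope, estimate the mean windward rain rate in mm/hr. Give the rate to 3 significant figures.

R ≈ 24.4 mm/hr

Incoming column moisture flux per unit ridge length: F = V × PW = 8.21 × 34.2 = 280.782 mm·m/s.
Spread over the 17 km slope with efficiency ε = 0.41: R = ε·F/W = 0.41 × 280.782 / 17000 m = 6.772e-03 mm/s.
R = 6.772e-03 × 3600 = 24.4 mm/hr.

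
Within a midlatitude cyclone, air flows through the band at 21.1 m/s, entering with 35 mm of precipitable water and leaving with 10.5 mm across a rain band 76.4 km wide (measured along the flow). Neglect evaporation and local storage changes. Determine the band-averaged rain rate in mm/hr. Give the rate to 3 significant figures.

R ≈ 24.4 mm/hr

Column moisture flux per unit crosswind length is F = V × PW.
Inflow: F_in = 21.1 × 35 = 738.5 mm·m/s
Outflow: F_out = 21.1 × 10.5 = 221.55 mm·m/s
Steady-state rate R = (F_in − F_out)/L = (738.5 − 221.55) / 76400 m = 6.766e-03 mm/s.
R = 6.766e-03 × 3600 = 24.4 mm/hr.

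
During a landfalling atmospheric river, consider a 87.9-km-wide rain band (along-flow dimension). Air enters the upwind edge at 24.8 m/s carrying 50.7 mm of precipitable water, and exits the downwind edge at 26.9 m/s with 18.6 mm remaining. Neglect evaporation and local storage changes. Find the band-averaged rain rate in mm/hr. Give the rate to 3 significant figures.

R ≈ 31.0 mm/hr

Column moisture flux per unit crosswind length is F = V × PW.
Inflow: F_in = 24.8 × 50.7 = 1257.36 mm·m/s
Outflow: F_out = 26.9 × 18.6 = 500.34 mm·m/s
Steady-state rate R = (F_in − F_out)/L = (1257.36 − 500.34) / 87900 m = 8.612e-03 mm/s.
R = 8.612e-03 × 3600 = 31.0 mm/hr.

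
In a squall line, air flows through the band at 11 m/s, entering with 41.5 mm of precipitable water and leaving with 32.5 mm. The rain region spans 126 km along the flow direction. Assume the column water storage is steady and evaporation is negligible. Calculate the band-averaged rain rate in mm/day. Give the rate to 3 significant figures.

R ≈ 67.9 mm/day

Column moisture flux per unit crosswind length is F = V × PW.
Inflow: F_in = 11 × 41.5 = 456.5 mm·m/s
Outflow: F_out = 11 × 32.5 = 357.5 mm·m/s
Steady-state rate R = (F_in − F_out)/L = (456.5 − 357.5) / 126000 m = 7.857e-04 mm/s.
R = 7.857e-04 × 3600 × 24 = 67.9 mm/day.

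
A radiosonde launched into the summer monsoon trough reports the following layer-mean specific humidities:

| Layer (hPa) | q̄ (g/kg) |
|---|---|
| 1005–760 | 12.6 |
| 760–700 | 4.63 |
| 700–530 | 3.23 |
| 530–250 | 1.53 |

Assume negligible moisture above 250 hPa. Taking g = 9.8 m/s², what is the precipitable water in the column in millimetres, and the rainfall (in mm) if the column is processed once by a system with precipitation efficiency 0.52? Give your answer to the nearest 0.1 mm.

PW ≈ 44.3 mm; rainfall ≈ 23.0 mm

Precipitable water is the column-integrated vapour mass per unit area: PW = (1/g) Σ q̄ Δp, with q in kg/kg and Δp in Pa (1 kg/m² of water = 1 mm).
Layer 1005–760 hPa: Δp = 245 hPa = 24500 Pa, q̄ = 0.0126 kg/kg → 0.0126 × 24500 / 9.8 = 31.50 mm
Layer 760–700 hPa: Δp = 60 hPa = 6000 Pa, q̄ = 0.00463 kg/kg → 0.00463 × 6000 / 9.8 = 2.83 mm
Layer 700–530 hPa: Δp = 170 hPa = 17000 Pa, q̄ = 0.00323 kg/kg → 0.00323 × 17000 / 9.8 = 5.60 mm
Layer 530–250 hPa: Δp = 280 hPa = 28000 Pa, q̄ = 0.00153 kg/kg → 0.00153 × 28000 / 9.8 = 4.37 mm
PW = 31.50 + 2.83 + 5.60 + 4.37 = 44.30 ≈ 44.3 mm.
Rainfall = ε × PW = 0.52 × 44.3 = 23.0 mm.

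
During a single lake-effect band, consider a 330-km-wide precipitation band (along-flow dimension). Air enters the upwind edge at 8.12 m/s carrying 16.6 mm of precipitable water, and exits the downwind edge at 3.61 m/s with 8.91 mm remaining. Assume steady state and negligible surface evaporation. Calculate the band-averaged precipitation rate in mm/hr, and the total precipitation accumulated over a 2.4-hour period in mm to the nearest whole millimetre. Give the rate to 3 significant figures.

R ≈ 1.12 mm/hr; total ≈ 3 mm

Column moisture flux per unit crosswind length is F = V × PW.
Inflow: F_in = 8.12 × 16.6 = 134.792 mm·m/s
Outflow: F_out = 3.61 × 8.91 = 32.1651 mm·m/s
Steady-state rate R = (F_in − F_out)/L = (134.792 − 32.1651) / 330000 m = 3.110e-04 mm/s.
R = 3.110e-04 × 3600 = 1.12 mm/hr.
Over 2.4 h: total = 1.12 × 2.4 = 2.688 ≈ 3 mm.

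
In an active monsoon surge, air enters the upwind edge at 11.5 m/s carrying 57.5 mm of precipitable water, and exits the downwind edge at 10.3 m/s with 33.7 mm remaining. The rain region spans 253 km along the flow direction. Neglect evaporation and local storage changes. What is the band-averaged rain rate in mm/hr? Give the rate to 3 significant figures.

R ≈ 4.47 mm/hr

Column moisture flux per unit crosswind length is F = V × PW.
Inflow: F_in = 11.5 × 57.5 = 661.25 mm·m/s
Outflow: F_out = 10.3 × 33.7 = 347.11 mm·m/s
Steady-state rate R = (F_in − F_out)/L = (661.25 − 347.11) / 253000 m = 1.242e-03 mm/s.
R = 1.242e-03 × 3600 = 4.47 mm/hr.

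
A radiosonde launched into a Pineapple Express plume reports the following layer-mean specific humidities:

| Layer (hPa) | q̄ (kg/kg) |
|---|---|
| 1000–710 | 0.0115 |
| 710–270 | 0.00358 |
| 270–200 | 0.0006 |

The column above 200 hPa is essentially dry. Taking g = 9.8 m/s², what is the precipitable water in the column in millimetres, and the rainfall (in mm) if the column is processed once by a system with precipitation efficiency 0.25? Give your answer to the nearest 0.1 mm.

Precipitable water is the column-integrated vapour mass per unit area: PW = (1/g) Σ q̄ Δp, with q in kg/kg and Δp in Pa (1 kg/m² of water = 1 mm).
Layer 1000–710 hPa: Δp = 290 hPa = 29000 Pa, q̄ = 0.0115 kg/kg → 0.0115 × 29000 / 9.8 = 34.03 mm
Layer 710–270 hPa: Δp = 440 hPa = 44000 Pa, q̄ = 0.00358 kg/kg → 0.00358 × 44000 / 9.8 = 16.07 mm
Layer 270–200 hPa: Δp = 70 hPa = 7000 Pa, q̄ = 0.0006 kg/kg → 0.0006 × 7000 / 9.8 = 0.43 mm
PW = 34.03 + 16.07 + 0.43 = 50.53 ≈ 50.5 mm.
Rainfall = ε × PW = 0.25 × 50.5 = 12.6 mm.

PW ≈ 50.5 mm; rainfall ≈ 12.6 mm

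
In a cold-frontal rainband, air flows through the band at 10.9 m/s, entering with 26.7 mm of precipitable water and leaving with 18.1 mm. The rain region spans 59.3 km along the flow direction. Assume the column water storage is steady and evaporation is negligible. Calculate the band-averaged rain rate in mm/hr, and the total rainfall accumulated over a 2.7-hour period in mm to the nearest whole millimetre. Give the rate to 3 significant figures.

Column moisture flux per unit crosswind length is F = V × PW.
Inflow: F_in = 10.9 × 26.7 = 291.03 mm·m/s
Outflow: F_out = 10.9 × 18.1 = 197.29 mm·m/s
Steady-state rate R = (F_in − F_out)/L = (291.03 − 197.29) / 59300 m = 1.581e-03 mm/s.
R = 1.581e-03 × 3600 = 5.69 mm/hr.
Over 2.7 h: total = 5.69 × 2.7 = 15.363 ≈ 15 mm.

R ≈ 5.69 mm/hr; total ≈ 15 mm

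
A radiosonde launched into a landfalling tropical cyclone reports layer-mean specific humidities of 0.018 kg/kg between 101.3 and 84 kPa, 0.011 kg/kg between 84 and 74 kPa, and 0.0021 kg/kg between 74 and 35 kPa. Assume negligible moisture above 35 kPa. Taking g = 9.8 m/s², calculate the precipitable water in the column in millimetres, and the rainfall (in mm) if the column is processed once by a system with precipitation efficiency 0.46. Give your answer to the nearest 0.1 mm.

PW ≈ 51.4 mm; rainfall ≈ 23.6 mm

Precipitable water is the column-integrated vapour mass per unit area: PW = (1/g) Σ q̄ Δp, with q in kg/kg and Δp in Pa (1 kg/m² of water = 1 mm).
Layer 101.3–84 kPa: Δp = 173 hPa = 17300 Pa, q̄ = 0.018 kg/kg → 0.018 × 17300 / 9.8 = 31.78 mm
Layer 84–74 kPa: Δp = 100 hPa = 10000 Pa, q̄ = 0.011 kg/kg → 0.011 × 10000 / 9.8 = 11.22 mm
Layer 74–35 kPa: Δp = 390 hPa = 39000 Pa, q̄ = 0.0021 kg/kg → 0.0021 × 39000 / 9.8 = 8.36 mm
PW = 31.78 + 11.22 + 8.36 = 51.36 ≈ 51.4 mm.
Rainfall = ε × PW = 0.46 × 51.4 = 23.6 mm.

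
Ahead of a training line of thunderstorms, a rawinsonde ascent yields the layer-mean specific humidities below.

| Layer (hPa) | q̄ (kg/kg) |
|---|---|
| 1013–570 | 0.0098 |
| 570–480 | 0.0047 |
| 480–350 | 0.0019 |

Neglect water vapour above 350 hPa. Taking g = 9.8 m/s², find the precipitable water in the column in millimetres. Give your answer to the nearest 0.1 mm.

PW ≈ 51.1 mm

Precipitable water is the column-integrated vapour mass per unit area: PW = (1/g) Σ q̄ Δp, with q in kg/kg and Δp in Pa (1 kg/m² of water = 1 mm).
Layer 1013–570 hPa: Δp = 443 hPa = 44300 Pa, q̄ = 0.0098 kg/kg → 0.0098 × 44300 / 9.8 = 44.30 mm
Layer 570–480 hPa: Δp = 90 hPa = 9000 Pa, q̄ = 0.0047 kg/kg → 0.0047 × 9000 / 9.8 = 4.32 mm
Layer 480–350 hPa: Δp = 130 hPa = 13000 Pa, q̄ = 0.0019 kg/kg → 0.0019 × 13000 / 9.8 = 2.52 mm
PW = 44.30 + 4.32 + 2.52 = 51.14 ≈ 51.1 mm.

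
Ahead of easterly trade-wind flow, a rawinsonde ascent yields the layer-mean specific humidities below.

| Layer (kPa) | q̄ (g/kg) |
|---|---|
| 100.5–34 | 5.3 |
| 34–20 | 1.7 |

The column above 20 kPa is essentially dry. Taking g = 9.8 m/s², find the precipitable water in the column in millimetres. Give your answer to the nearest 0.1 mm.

PW ≈ 38.4 mm

Precipitable water is the column-integrated vapour mass per unit area: PW = (1/g) Σ q̄ Δp, with q in kg/kg and Δp in Pa (1 kg/m² of water = 1 mm).
Layer 100.5–34 kPa: Δp = 665 hPa = 66500 Pa, q̄ = 0.0053 kg/kg → 0.0053 × 66500 / 9.8 = 35.96 mm
Layer 34–20 kPa: Δp = 140 hPa = 14000 Pa, q̄ = 0.0017 kg/kg → 0.0017 × 14000 / 9.8 = 2.43 mm
PW = 35.96 + 2.43 = 38.39 ≈ 38.4 mm.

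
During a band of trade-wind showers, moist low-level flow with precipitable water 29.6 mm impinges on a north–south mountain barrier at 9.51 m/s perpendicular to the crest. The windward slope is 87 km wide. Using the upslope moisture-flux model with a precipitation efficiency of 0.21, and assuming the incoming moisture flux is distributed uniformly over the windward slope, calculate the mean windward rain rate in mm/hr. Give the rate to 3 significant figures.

R ≈ 2.45 mm/hr

Incoming column moisture flux per unit ridge length: F = V × PW = 9.51 × 29.6 = 281.496 mm·m/s.
Spread over the 87 km slope with efficiency ε = 0.21: R = ε·F/W = 0.21 × 281.496 / 87000 m = 6.795e-04 mm/s.
R = 6.795e-04 × 3600 = 2.45 mm/hr.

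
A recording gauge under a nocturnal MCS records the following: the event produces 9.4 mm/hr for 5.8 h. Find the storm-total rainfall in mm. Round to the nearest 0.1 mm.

Total = Σ Rᵢ Δtᵢ = 9.4 × 5.8
      = 54.52 = 54.5 mm.

total ≈ 54.5 mm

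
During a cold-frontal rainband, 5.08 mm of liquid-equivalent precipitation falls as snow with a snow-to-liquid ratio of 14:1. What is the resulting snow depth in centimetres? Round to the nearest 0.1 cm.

snow depth ≈ 7.1 cm

Snow depth = liquid × ratio = 5.08 mm × 14 = 71.12 mm = 7.1 cm.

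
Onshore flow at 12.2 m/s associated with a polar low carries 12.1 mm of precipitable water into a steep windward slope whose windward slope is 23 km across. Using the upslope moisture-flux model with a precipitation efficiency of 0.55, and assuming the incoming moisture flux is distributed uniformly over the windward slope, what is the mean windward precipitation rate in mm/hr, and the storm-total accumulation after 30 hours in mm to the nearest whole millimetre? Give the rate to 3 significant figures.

R ≈ 12.7 mm/hr; total ≈ 381 mm

Incoming column moisture flux per unit ridge length: F = V × PW = 12.2 × 12.1 = 147.62 mm·m/s.
Spread over the 23 km slope with efficiency ε = 0.55: R = ε·F/W = 0.55 × 147.62 / 23000 m = 3.530e-03 mm/s.
R = 3.530e-03 × 3600 = 12.7 mm/hr.
Over 30 h: total = 12.7 × 30 = 381 mm.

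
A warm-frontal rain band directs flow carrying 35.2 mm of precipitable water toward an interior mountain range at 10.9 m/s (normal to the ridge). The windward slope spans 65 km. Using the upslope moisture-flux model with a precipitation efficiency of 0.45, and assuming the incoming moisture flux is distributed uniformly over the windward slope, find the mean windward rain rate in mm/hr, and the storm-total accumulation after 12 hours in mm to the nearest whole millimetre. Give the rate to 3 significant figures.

Incoming column moisture flux per unit ridge length: F = V × PW = 10.9 × 35.2 = 383.68 mm·m/s.
Spread over the 65 km slope with efficiency ε = 0.45: R = ε·F/W = 0.45 × 383.68 / 65000 m = 2.656e-03 mm/s.
R = 2.656e-03 × 3600 = 9.56 mm/hr.
Over 12 h: total = 9.56 × 12 = 114.72 ≈ 115 mm.

R ≈ 9.56 mm/hr; total ≈ 115 mm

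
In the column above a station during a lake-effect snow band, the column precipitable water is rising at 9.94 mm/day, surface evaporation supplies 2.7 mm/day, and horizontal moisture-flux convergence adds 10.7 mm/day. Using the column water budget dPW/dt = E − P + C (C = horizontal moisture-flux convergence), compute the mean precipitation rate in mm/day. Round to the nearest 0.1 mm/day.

P ≈ 3.5 mm/day

dPW/dt = +9.94 mm/day.
P = E + C − dPW/dt = 2.7 + (10.7) − (+9.94) = 3.5 mm/day.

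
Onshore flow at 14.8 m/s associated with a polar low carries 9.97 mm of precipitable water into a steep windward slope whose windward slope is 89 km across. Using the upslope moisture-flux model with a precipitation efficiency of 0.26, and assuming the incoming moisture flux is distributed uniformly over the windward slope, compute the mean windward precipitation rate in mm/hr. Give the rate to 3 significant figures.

Incoming column moisture flux per unit ridge length: F = V × PW = 14.8 × 9.97 = 147.556 mm·m/s.
Spread over the 89 km slope with efficiency ε = 0.26: R = ε·F/W = 0.26 × 147.556 / 89000 m = 4.311e-04 mm/s.
R = 4.311e-04 × 3600 = 1.55 mm/hr.

R ≈ 1.55 mm/hr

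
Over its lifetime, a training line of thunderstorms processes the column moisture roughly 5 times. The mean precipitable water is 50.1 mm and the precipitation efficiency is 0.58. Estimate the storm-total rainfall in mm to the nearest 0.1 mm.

rainfall ≈ 145.3 mm

Each cycle deposits ε × PW = 0.58 × 50.1 = 29.058 mm.
Over 5 cycles: 5 × 29.058 = 145.3 mm.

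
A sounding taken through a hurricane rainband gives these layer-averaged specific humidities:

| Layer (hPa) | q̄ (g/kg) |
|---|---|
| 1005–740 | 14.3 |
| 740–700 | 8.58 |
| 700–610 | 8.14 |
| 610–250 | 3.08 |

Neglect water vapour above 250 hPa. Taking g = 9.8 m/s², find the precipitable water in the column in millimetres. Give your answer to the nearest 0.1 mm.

PW ≈ 61.0 mm

Precipitable water is the column-integrated vapour mass per unit area: PW = (1/g) Σ q̄ Δp, with q in kg/kg and Δp in Pa (1 kg/m² of water = 1 mm).
Layer 1005–740 hPa: Δp = 265 hPa = 26500 Pa, q̄ = 0.0143 kg/kg → 0.0143 × 26500 / 9.8 = 38.67 mm
Layer 740–700 hPa: Δp = 40 hPa = 4000 Pa, q̄ = 0.00858 kg/kg → 0.00858 × 4000 / 9.8 = 3.50 mm
Layer 700–610 hPa: Δp = 90 hPa = 9000 Pa, q̄ = 0.00814 kg/kg → 0.00814 × 9000 / 9.8 = 7.48 mm
Layer 610–250 hPa: Δp = 360 hPa = 36000 Pa, q̄ = 0.00308 kg/kg → 0.00308 × 36000 / 9.8 = 11.31 mm
PW = 38.67 + 3.50 + 7.48 + 11.31 = 60.96 ≈ 61.0 mm.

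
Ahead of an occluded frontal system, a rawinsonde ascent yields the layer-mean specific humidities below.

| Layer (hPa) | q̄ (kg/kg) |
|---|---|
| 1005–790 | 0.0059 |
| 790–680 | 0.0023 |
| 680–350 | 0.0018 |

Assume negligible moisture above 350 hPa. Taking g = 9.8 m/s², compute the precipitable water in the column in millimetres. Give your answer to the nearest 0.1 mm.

PW ≈ 21.6 mm

Precipitable water is the column-integrated vapour mass per unit area: PW = (1/g) Σ q̄ Δp, with q in kg/kg and Δp in Pa (1 kg/m² of water = 1 mm).
Layer 1005–790 hPa: Δp = 215 hPa = 21500 Pa, q̄ = 0.0059 kg/kg → 0.0059 × 21500 / 9.8 = 12.94 mm
Layer 790–680 hPa: Δp = 110 hPa = 11000 Pa, q̄ = 0.0023 kg/kg → 0.0023 × 11000 / 9.8 = 2.58 mm
Layer 680–350 hPa: Δp = 330 hPa = 33000 Pa, q̄ = 0.0018 kg/kg → 0.0018 × 33000 / 9.8 = 6.06 mm
PW = 12.94 + 2.58 + 6.06 = 21.58 ≈ 21.6 mm.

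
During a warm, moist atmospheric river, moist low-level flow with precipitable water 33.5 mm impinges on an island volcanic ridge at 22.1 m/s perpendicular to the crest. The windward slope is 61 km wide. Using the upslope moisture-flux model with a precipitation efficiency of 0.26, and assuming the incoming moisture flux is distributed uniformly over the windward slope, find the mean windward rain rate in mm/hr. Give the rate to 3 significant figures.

R ≈ 11.4 mm/hr

Incoming column moisture flux per unit ridge length: F = V × PW = 22.1 × 33.5 = 740.35 mm·m/s.
Spread over the 61 km slope with efficiency ε = 0.26: R = ε·F/W = 0.26 × 740.35 / 61000 m = 3.156e-03 mm/s.
R = 3.156e-03 × 3600 = 11.4 mm/hr.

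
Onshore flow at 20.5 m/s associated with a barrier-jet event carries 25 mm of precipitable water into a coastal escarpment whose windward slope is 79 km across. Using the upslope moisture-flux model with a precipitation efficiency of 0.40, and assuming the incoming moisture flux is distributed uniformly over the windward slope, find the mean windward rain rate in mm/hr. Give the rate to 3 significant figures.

R ≈ 9.34 mm/hr

Incoming column moisture flux per unit ridge length: F = V × PW = 20.5 × 25 = 512.5 mm·m/s.
Spread over the 79 km slope with efficiency ε = 0.40: R = ε·F/W = 0.40 × 512.5 / 79000 m = 2.595e-03 mm/s.
R = 2.595e-03 × 3600 = 9.34 mm/hr.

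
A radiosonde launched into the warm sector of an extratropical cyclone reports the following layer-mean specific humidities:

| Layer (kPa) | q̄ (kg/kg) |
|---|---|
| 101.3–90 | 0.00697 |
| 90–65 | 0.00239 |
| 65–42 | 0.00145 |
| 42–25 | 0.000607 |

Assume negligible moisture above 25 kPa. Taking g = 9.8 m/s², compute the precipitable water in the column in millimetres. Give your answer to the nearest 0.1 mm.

PW ≈ 18.6 mm

Precipitable water is the column-integrated vapour mass per unit area: PW = (1/g) Σ q̄ Δp, with q in kg/kg and Δp in Pa (1 kg/m² of water = 1 mm).
Layer 101.3–90 kPa: Δp = 113 hPa = 11300 Pa, q̄ = 0.00697 kg/kg → 0.00697 × 11300 / 9.8 = 8.04 mm
Layer 90–65 kPa: Δp = 250 hPa = 25000 Pa, q̄ = 0.00239 kg/kg → 0.00239 × 25000 / 9.8 = 6.10 mm
Layer 65–42 kPa: Δp = 230 hPa = 23000 Pa, q̄ = 0.00145 kg/kg → 0.00145 × 23000 / 9.8 = 3.40 mm
Layer 42–25 kPa: Δp = 170 hPa = 17000 Pa, q̄ = 0.000607 kg/kg → 0.000607 × 17000 / 9.8 = 1.05 mm
PW = 8.04 + 6.10 + 3.40 + 1.05 = 18.59 ≈ 18.6 mm.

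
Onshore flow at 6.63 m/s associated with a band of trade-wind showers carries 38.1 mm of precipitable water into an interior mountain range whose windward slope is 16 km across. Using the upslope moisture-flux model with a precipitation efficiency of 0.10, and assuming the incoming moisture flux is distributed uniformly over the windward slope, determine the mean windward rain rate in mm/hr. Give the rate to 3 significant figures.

Incoming column moisture flux per unit ridge length: F = V × PW = 6.63 × 38.1 = 252.603 mm·m/s.
Spread over the 16 km slope with efficiency ε = 0.10: R = ε·F/W = 0.10 × 252.603 / 16000 m = 1.579e-03 mm/s.
R = 1.579e-03 × 3600 = 5.68 mm/hr.

R ≈ 5.68 mm/hr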